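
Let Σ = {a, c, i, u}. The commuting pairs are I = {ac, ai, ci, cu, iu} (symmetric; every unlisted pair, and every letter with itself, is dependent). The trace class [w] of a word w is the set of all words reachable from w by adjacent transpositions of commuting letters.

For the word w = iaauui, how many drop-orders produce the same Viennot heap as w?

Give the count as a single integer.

0(i) covers ∅
1(a) covers ∅
2(a) covers 1:a
3(u) covers 2:a
4(u) covers 3:u
5(i) covers 0:i
floor of heap: 0:i, 1:a
completions by unplaced set U, small U first (add the entries for U minus each lowest piece of U):
  |U|=1: {4}:1  {5}:1
  |U|=2: {0,5}:1  {3,4}:1  {4,5}:2
  |U|=3: {0,4,5}:3  {2,3,4}:1  {3,4,5}:3
  |U|=4: {0,3,4,5}:6  {1,2,3,4}:1  {2,3,4,5}:4
  start at 0(i): 5
  start at 1(a): 10
sum over floor = 15

15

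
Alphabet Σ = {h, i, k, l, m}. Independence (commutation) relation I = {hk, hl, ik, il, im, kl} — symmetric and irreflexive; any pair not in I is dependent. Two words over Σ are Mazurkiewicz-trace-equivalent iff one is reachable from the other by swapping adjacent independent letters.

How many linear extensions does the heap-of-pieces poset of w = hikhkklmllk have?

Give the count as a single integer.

piece 0:h — minimal
piece 1:i rests on {0:h}
piece 2:k — minimal
piece 3:h rests on {1:i}
piece 4:k rests on {2:k}
piece 5:k rests on {4:k}
piece 6:l — minimal
piece 7:m rests on {3:h, 5:k, 6:l}
piece 8:l rests on {7:m}
piece 9:l rests on {8:l}
piece 10:k rests on {7:m}
minimal pieces: {0:h, 2:k, 6:l}
ways to finish when only these pieces remain (= sum over removing one remaining piece with nothing left below it):
  1 left: {9}→1  {10}→1
  2 left: {8,9}→1  {9,10}→2
  3 left: {8,9,10}→3
  4 left: {7,8,9,10}→3
  5 left: {3,7,8,9,10}→3  {5,7,8,9,10}→3  {6,7,8,9,10}→3
  6 left: {1,3,7,8,9,10}→3  {3,5,7,8,9,10}→6  {3,6,7,8,9,10}→6  {4,5,7,8,9,10}→3  {5,6,7,8,9,10}→6
  7 left: {0,1,3,7,8,9,10}→3  {1,3,5,7,8,9,10}→9  {1,3,6,7,8,9,10}→9  {2,4,5,7,8,9,10}→3  {3,4,5,7,8,9,10}→9  {3,5,6,7,8,9,10}→18  {4,5,6,7,8,9,10}→9
  8 left: {0,1,3,5,7,8,9,10}→12  {0,1,3,6,7,8,9,10}→12  {1,3,4,5,7,8,9,10}→18  {1,3,5,6,7,8,9,10}→36  {2,3,4,5,7,8,9,10}→12  {2,4,5,6,7,8,9,10}→12  {3,4,5,6,7,8,9,10}→36
  9 left: {0,1,3,4,5,7,8,9,10}→30  {0,1,3,5,6,7,8,9,10}→60  {1,2,3,4,5,7,8,9,10}→30  {1,3,4,5,6,7,8,9,10}→90  {2,3,4,5,6,7,8,9,10}→60
  placing 0:h first → 180 extensions
  placing 2:k first → 180 extensions
  placing 6:l first → 60 extensions
total linear extensions = 420

420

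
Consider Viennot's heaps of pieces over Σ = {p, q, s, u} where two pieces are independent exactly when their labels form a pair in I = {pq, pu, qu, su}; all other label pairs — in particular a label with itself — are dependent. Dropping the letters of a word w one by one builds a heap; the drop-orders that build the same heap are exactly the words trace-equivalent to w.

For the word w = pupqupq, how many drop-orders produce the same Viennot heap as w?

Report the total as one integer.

210

piece 0:p — minimal
piece 1:u — minimal
piece 2:p rests on {0:p}
piece 3:q — minimal
piece 4:u rests on {1:u}
piece 5:p rests on {2:p}
piece 6:q rests on {3:q}
minimal pieces: {0:p, 1:u, 3:q}
ways to finish when only these pieces remain (= sum over removing one remaining piece with nothing left below it):
  1 left: {4}→1  {5}→1  {6}→1
  2 left: {1,4}→1  {2,5}→1  {3,6}→1  {4,5}→2  {4,6}→2  {5,6}→2
  3 left: {0,2,5}→1  {1,4,5}→3  {1,4,6}→3  {2,4,5}→3  {2,5,6}→3  {3,4,6}→3  {3,5,6}→3  {4,5,6}→6
  4 left: {0,2,4,5}→4  {0,2,5,6}→4  {1,2,4,5}→6  {1,3,4,6}→6  {1,4,5,6}→12  {2,3,5,6}→6  {2,4,5,6}→12  {3,4,5,6}→12
  5 left: {0,1,2,4,5}→10  {0,2,3,5,6}→10  {0,2,4,5,6}→20  {1,2,4,5,6}→30  {1,3,4,5,6}→30  {2,3,4,5,6}→30
  placing 0:p first → 90 extensions
  placing 1:u first → 60 extensions
  placing 3:q first → 60 extensions
total linear extensions = 210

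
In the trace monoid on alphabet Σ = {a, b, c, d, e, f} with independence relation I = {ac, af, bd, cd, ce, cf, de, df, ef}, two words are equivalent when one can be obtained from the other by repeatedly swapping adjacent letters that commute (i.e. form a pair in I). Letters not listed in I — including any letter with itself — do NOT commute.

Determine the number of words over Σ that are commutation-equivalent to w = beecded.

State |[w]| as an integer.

84

0(b) covers ∅
1(e) covers 0:b
2(e) covers 1:e
3(c) covers 0:b
4(d) covers ∅
5(e) covers 2:e
6(d) covers 4:d
floor of heap: 0:b, 4:d
completions by unplaced set U, small U first (add the entries for U minus each lowest piece of U):
  |U|=1: {3}:1  {5}:1  {6}:1
  |U|=2: {2,5}:1  {3,5}:2  {3,6}:2  {4,6}:1  {5,6}:2
  |U|=3: {1,2,5}:1  {2,3,5}:3  {2,5,6}:3  {3,4,6}:3  {3,5,6}:6  {4,5,6}:3
  |U|=4: {1,2,3,5}:4  {1,2,5,6}:4  {2,3,5,6}:12  {2,4,5,6}:6  {3,4,5,6}:12
  |U|=5: {0,1,2,3,5}:4  {1,2,3,5,6}:20  {1,2,4,5,6}:10  {2,3,4,5,6}:30
  start at 0(b): 60
  start at 4(d): 24
sum over floor = 84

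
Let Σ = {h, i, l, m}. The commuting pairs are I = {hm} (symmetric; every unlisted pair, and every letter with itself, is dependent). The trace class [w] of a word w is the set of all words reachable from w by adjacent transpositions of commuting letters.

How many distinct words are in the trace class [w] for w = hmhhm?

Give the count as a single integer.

drop 0:h onto floor
drop 1:m onto floor
drop 2:h onto {0:h}
drop 3:h onto {2:h}
drop 4:m onto {1:m}
ground layer = {0:h, 1:m}
drop-orders for the pieces not yet dropped (sum over which currently-grounded one goes next):
  1 to go: {3} 1  {4} 1
  2 to go: {1,4} 1  {2,3} 1  {3,4} 2
  3 to go: {0,2,3} 1  {1,3,4} 3  {2,3,4} 3
  if 0:h drops first: 6 orders
  if 1:m drops first: 4 orders
heap linearizations: 10

10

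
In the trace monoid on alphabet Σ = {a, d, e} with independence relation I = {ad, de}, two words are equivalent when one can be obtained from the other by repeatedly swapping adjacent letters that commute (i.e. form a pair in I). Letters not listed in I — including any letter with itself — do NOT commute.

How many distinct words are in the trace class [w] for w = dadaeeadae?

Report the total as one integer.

120

#0=d has no predecessor
#1=a has no predecessor
#2=d depends on [0:d]
#3=a depends on [1:a]
#4=e depends on [3:a]
#5=e depends on [4:e]
#6=a depends on [5:e]
#7=d depends on [2:d]
#8=a depends on [6:a]
#9=e depends on [8:a]
sources: [0:d, 1:a]
N(rest) = Σ N(rest − s) over sources s of rest; N(one piece) = 1:
  size 1 → [7]=1  [9]=1
  size 2 → [2,7]=1  [7,9]=2  [8,9]=1
  size 3 → [0,2,7]=1  [2,7,9]=3  [6,8,9]=1  [7,8,9]=3
  size 4 → [0,2,7,9]=4  [2,7,8,9]=6  [5,6,8,9]=1  [6,7,8,9]=4
  size 5 → [0,2,7,8,9]=10  [2,6,7,8,9]=10  [4,5,6,8,9]=1  [5,6,7,8,9]=5
  size 6 → [0,2,6,7,8,9]=20  [2,5,6,7,8,9]=15  [3,4,5,6,8,9]=1  [4,5,6,7,8,9]=6
  size 7 → [0,2,5,6,7,8,9]=35  [1,3,4,5,6,8,9]=1  [2,4,5,6,7,8,9]=21  [3,4,5,6,7,8,9]=7
  size 8 → [0,2,4,5,6,7,8,9]=56  [1,3,4,5,6,7,8,9]=8  [2,3,4,5,6,7,8,9]=28
  first=0(d) contributes 36
  first=1(a) contributes 84
|[w]| = 120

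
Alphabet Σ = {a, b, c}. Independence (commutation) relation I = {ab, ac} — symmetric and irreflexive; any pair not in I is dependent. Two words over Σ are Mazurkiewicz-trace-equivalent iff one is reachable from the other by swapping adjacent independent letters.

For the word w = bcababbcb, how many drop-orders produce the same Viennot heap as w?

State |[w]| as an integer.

#0=b has no predecessor
#1=c depends on [0:b]
#2=a has no predecessor
#3=b depends on [1:c]
#4=a depends on [2:a]
#5=b depends on [3:b]
#6=b depends on [5:b]
#7=c depends on [6:b]
#8=b depends on [7:c]
sources: [0:b, 2:a]
N(rest) = Σ N(rest − s) over sources s of rest; N(one piece) = 1:
  size 1 → [4]=1  [8]=1
  size 2 → [2,4]=1  [4,8]=2  [7,8]=1
  size 3 → [2,4,8]=3  [4,7,8]=3  [6,7,8]=1
  size 4 → [2,4,7,8]=6  [4,6,7,8]=4  [5,6,7,8]=1
  size 5 → [2,4,6,7,8]=10  [3,5,6,7,8]=1  [4,5,6,7,8]=5
  size 6 → [1,3,5,6,7,8]=1  [2,4,5,6,7,8]=15  [3,4,5,6,7,8]=6
  size 7 → [0,1,3,5,6,7,8]=1  [1,3,4,5,6,7,8]=7  [2,3,4,5,6,7,8]=21
  first=0(b) contributes 28
  first=2(a) contributes 8
|[w]| = 36

36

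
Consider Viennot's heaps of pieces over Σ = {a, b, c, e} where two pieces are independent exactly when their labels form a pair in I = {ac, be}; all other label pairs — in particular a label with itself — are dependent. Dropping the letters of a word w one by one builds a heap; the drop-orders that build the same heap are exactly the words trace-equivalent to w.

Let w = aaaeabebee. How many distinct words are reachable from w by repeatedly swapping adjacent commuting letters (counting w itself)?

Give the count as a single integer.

0(a) covers ∅
1(a) covers 0:a
2(a) covers 1:a
3(e) covers 2:a
4(a) covers 3:e
5(b) covers 4:a
6(e) covers 4:a
7(b) covers 5:b
8(e) covers 6:e
9(e) covers 8:e
floor of heap: 0:a
completions by unplaced set U, small U first (add the entries for U minus each lowest piece of U):
  |U|=1: {7}:1  {9}:1
  |U|=2: {5,7}:1  {7,9}:2  {8,9}:1
  |U|=3: {5,7,9}:3  {6,8,9}:1  {7,8,9}:3
  |U|=4: {5,7,8,9}:6  {6,7,8,9}:4
  |U|=5: {5,6,7,8,9}:10
  |U|=6: {4,5,6,7,8,9}:10
  |U|=7: {3,4,5,6,7,8,9}:10
  |U|=8: {2,3,4,5,6,7,8,9}:10
  start at 0(a): 10

10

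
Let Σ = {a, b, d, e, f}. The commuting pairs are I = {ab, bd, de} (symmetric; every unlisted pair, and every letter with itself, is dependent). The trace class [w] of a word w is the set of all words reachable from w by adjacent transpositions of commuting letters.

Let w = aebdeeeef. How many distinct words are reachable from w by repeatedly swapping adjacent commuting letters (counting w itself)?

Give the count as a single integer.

piece 0:a — minimal
piece 1:e rests on {0:a}
piece 2:b rests on {1:e}
piece 3:d rests on {0:a}
piece 4:e rests on {2:b}
piece 5:e rests on {4:e}
piece 6:e rests on {5:e}
piece 7:e rests on {6:e}
piece 8:f rests on {3:d, 7:e}
minimal pieces: {0:a}
ways to finish when only these pieces remain (= sum over removing one remaining piece with nothing left below it):
  1 left: {8}→1
  2 left: {3,8}→1  {7,8}→1
  3 left: {3,7,8}→2  {6,7,8}→1
  4 left: {3,6,7,8}→3  {5,6,7,8}→1
  5 left: {3,5,6,7,8}→4  {4,5,6,7,8}→1
  6 left: {2,4,5,6,7,8}→1  {3,4,5,6,7,8}→5
  7 left: {1,2,4,5,6,7,8}→1  {2,3,4,5,6,7,8}→6
  placing 0:a first → 7 extensions

7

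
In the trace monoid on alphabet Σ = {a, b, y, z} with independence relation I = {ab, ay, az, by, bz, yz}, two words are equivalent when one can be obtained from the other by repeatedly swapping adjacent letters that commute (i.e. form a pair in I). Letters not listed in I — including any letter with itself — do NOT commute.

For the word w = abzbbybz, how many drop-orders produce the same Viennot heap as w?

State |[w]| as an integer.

piece 0:a — minimal
piece 1:b — minimal
piece 2:z — minimal
piece 3:b rests on {1:b}
piece 4:b rests on {3:b}
piece 5:y — minimal
piece 6:b rests on {4:b}
piece 7:z rests on {2:z}
minimal pieces: {0:a, 1:b, 2:z, 5:y}
ways to finish when only these pieces remain (= sum over removing one remaining piece with nothing left below it):
  1 left: {0}→1  {5}→1  {6}→1  {7}→1
  2 left: {0,5}→2  {0,6}→2  {0,7}→2  {2,7}→1  {4,6}→1  {5,6}→2  {5,7}→2  {6,7}→2
  3 left: {0,2,7}→3  {0,4,6}→3  {0,5,6}→6  {0,5,7}→6  {0,6,7}→6  {2,5,7}→3  {2,6,7}→3  {3,4,6}→1  {4,5,6}→3  {4,6,7}→3  {5,6,7}→6
  4 left: {0,2,5,7}→12  {0,2,6,7}→12  {0,3,4,6}→4  {0,4,5,6}→12  {0,4,6,7}→12  {0,5,6,7}→24  {1,3,4,6}→1  {2,4,6,7}→6  {2,5,6,7}→12  {3,4,5,6}→4  {3,4,6,7}→4  {4,5,6,7}→12
  5 left: {0,1,3,4,6}→5  {0,2,4,6,7}→30  {0,2,5,6,7}→60  {0,3,4,5,6}→20  {0,3,4,6,7}→20  {0,4,5,6,7}→60  {1,3,4,5,6}→5  {1,3,4,6,7}→5  {2,3,4,6,7}→10  {2,4,5,6,7}→30  {3,4,5,6,7}→20
  6 left: {0,1,3,4,5,6}→30  {0,1,3,4,6,7}→30  {0,2,3,4,6,7}→60  {0,2,4,5,6,7}→180  {0,3,4,5,6,7}→120  {1,2,3,4,6,7}→15  {1,3,4,5,6,7}→30  {2,3,4,5,6,7}→60
  placing 0:a first → 105 extensions
  placing 1:b first → 420 extensions
  placing 2:z first → 210 extensions
  placing 5:y first → 105 extensions
total linear extensions = 840

840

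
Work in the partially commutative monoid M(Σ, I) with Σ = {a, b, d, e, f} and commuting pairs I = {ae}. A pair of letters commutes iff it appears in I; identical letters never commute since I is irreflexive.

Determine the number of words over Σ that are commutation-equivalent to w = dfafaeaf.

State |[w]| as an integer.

0(d) covers ∅
1(f) covers 0:d
2(a) covers 1:f
3(f) covers 2:a
4(a) covers 3:f
5(e) covers 3:f
6(a) covers 4:a
7(f) covers 5:e, 6:a
floor of heap: 0:d
completions by unplaced set U, small U first (add the entries for U minus each lowest piece of U):
  |U|=1: {7}:1
  |U|=2: {5,7}:1  {6,7}:1
  |U|=3: {4,6,7}:1  {5,6,7}:2
  |U|=4: {4,5,6,7}:3
  |U|=5: {3,4,5,6,7}:3
  |U|=6: {2,3,4,5,6,7}:3
  start at 0(d): 3

3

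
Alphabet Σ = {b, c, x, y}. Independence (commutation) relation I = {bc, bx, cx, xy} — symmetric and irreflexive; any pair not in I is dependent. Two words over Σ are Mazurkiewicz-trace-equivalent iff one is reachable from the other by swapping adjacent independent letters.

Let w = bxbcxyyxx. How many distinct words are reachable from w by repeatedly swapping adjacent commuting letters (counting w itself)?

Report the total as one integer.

piece 0:b — minimal
piece 1:x — minimal
piece 2:b rests on {0:b}
piece 3:c — minimal
piece 4:x rests on {1:x}
piece 5:y rests on {2:b, 3:c}
piece 6:y rests on {5:y}
piece 7:x rests on {4:x}
piece 8:x rests on {7:x}
minimal pieces: {0:b, 1:x, 3:c}
ways to finish when only these pieces remain (= sum over removing one remaining piece with nothing left below it):
  1 left: {6}→1  {8}→1
  2 left: {5,6}→1  {6,8}→2  {7,8}→1
  3 left: {2,5,6}→1  {3,5,6}→1  {4,7,8}→1  {5,6,8}→3  {6,7,8}→3
  4 left: {0,2,5,6}→1  {1,4,7,8}→1  {2,3,5,6}→2  {2,5,6,8}→4  {3,5,6,8}→4  {4,6,7,8}→4  {5,6,7,8}→6
  5 left: {0,2,3,5,6}→3  {0,2,5,6,8}→5  {1,4,6,7,8}→5  {2,3,5,6,8}→10  {2,5,6,7,8}→10  {3,5,6,7,8}→10  {4,5,6,7,8}→10
  6 left: {0,2,3,5,6,8}→18  {0,2,5,6,7,8}→15  {1,4,5,6,7,8}→15  {2,3,5,6,7,8}→30  {2,4,5,6,7,8}→20  {3,4,5,6,7,8}→20
  7 left: {0,2,3,5,6,7,8}→63  {0,2,4,5,6,7,8}→35  {1,2,4,5,6,7,8}→35  {1,3,4,5,6,7,8}→35  {2,3,4,5,6,7,8}→70
  placing 0:b first → 140 extensions
  placing 1:x first → 168 extensions
  placing 3:c first → 70 extensions
total linear extensions = 378

378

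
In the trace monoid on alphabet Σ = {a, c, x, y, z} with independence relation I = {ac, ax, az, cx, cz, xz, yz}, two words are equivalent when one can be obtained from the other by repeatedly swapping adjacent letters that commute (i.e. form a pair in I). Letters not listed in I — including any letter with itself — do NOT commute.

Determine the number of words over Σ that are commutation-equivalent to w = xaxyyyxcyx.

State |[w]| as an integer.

6

piece 0:x — minimal
piece 1:a — minimal
piece 2:x rests on {0:x}
piece 3:y rests on {1:a, 2:x}
piece 4:y rests on {3:y}
piece 5:y rests on {4:y}
piece 6:x rests on {5:y}
piece 7:c rests on {5:y}
piece 8:y rests on {6:x, 7:c}
piece 9:x rests on {8:y}
minimal pieces: {0:x, 1:a}
ways to finish when only these pieces remain (= sum over removing one remaining piece with nothing left below it):
  1 left: {9}→1
  2 left: {8,9}→1
  3 left: {6,8,9}→1  {7,8,9}→1
  4 left: {6,7,8,9}→2
  5 left: {5,6,7,8,9}→2
  6 left: {4,5,6,7,8,9}→2
  7 left: {3,4,5,6,7,8,9}→2
  8 left: {1,3,4,5,6,7,8,9}→2  {2,3,4,5,6,7,8,9}→2
  placing 0:x first → 4 extensions
  placing 1:a first → 2 extensions
total linear extensions = 6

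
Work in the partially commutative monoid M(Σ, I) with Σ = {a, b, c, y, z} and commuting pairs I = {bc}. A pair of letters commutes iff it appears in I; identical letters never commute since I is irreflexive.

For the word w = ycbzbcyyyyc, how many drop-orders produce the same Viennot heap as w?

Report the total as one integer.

4

#0=y has no predecessor
#1=c depends on [0:y]
#2=b depends on [0:y]
#3=z depends on [1:c, 2:b]
#4=b depends on [3:z]
#5=c depends on [3:z]
#6=y depends on [4:b, 5:c]
#7=y depends on [6:y]
#8=y depends on [7:y]
#9=y depends on [8:y]
#10=c depends on [9:y]
sources: [0:y]
N(rest) = Σ N(rest − s) over sources s of rest; N(one piece) = 1:
  size 1 → [10]=1
  size 2 → [9,10]=1
  size 3 → [8,9,10]=1
  size 4 → [7,8,9,10]=1
  size 5 → [6,7,8,9,10]=1
  size 6 → [4,6,7,8,9,10]=1  [5,6,7,8,9,10]=1
  size 7 → [4,5,6,7,8,9,10]=2
  size 8 → [3,4,5,6,7,8,9,10]=2
  size 9 → [1,3,4,5,6,7,8,9,10]=2  [2,3,4,5,6,7,8,9,10]=2
  first=0(y) contributes 4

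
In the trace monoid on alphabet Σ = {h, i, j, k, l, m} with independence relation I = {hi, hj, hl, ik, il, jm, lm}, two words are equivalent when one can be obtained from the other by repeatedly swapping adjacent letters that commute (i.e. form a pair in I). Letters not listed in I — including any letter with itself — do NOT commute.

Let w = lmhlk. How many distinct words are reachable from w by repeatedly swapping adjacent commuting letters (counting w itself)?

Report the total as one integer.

drop 0:l onto floor
drop 1:m onto floor
drop 2:h onto {1:m}
drop 3:l onto {0:l}
drop 4:k onto {2:h, 3:l}
ground layer = {0:l, 1:m}
drop-orders for the pieces not yet dropped (sum over which currently-grounded one goes next):
  1 to go: {4} 1
  2 to go: {2,4} 1  {3,4} 1
  3 to go: {0,3,4} 1  {1,2,4} 1  {2,3,4} 2
  if 0:l drops first: 3 orders
  if 1:m drops first: 3 orders
heap linearizations: 6

6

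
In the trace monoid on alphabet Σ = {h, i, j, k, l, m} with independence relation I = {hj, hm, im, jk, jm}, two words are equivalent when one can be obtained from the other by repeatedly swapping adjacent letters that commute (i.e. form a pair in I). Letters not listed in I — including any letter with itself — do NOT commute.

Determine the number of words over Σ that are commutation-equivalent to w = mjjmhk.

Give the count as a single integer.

45

#0=m has no predecessor
#1=j has no predecessor
#2=j depends on [1:j]
#3=m depends on [0:m]
#4=h has no predecessor
#5=k depends on [3:m, 4:h]
sources: [0:m, 1:j, 4:h]
N(rest) = Σ N(rest − s) over sources s of rest; N(one piece) = 1:
  size 1 → [2]=1  [5]=1
  size 2 → [1,2]=1  [2,5]=2  [3,5]=1  [4,5]=1
  size 3 → [0,3,5]=1  [1,2,5]=3  [2,3,5]=3  [2,4,5]=3  [3,4,5]=2
  size 4 → [0,2,3,5]=4  [0,3,4,5]=3  [1,2,3,5]=6  [1,2,4,5]=6  [2,3,4,5]=8
  first=0(m) contributes 20
  first=1(j) contributes 15
  first=4(h) contributes 10
|[w]| = 45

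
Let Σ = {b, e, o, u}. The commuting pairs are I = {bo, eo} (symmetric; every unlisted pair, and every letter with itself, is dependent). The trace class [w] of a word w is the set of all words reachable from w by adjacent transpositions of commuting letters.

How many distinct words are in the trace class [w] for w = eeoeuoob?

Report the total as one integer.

12

#0=e has no predecessor
#1=e depends on [0:e]
#2=o has no predecessor
#3=e depends on [1:e]
#4=u depends on [2:o, 3:e]
#5=o depends on [4:u]
#6=o depends on [5:o]
#7=b depends on [4:u]
sources: [0:e, 2:o]
N(rest) = Σ N(rest − s) over sources s of rest; N(one piece) = 1:
  size 1 → [6]=1  [7]=1
  size 2 → [5,6]=1  [6,7]=2
  size 3 → [5,6,7]=3
  size 4 → [4,5,6,7]=3
  size 5 → [2,4,5,6,7]=3  [3,4,5,6,7]=3
  size 6 → [1,3,4,5,6,7]=3  [2,3,4,5,6,7]=6
  first=0(e) contributes 9
  first=2(o) contributes 3
|[w]| = 12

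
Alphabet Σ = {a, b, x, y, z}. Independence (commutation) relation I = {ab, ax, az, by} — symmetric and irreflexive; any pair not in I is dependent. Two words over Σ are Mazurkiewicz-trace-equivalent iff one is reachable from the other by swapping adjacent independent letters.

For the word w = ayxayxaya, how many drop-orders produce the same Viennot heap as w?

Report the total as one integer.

4

drop 0:a onto floor
drop 1:y onto {0:a}
drop 2:x onto {1:y}
drop 3:a onto {1:y}
drop 4:y onto {2:x, 3:a}
drop 5:x onto {4:y}
drop 6:a onto {4:y}
drop 7:y onto {5:x, 6:a}
drop 8:a onto {7:y}
ground layer = {0:a}
drop-orders for the pieces not yet dropped (sum over which currently-grounded one goes next):
  1 to go: {8} 1
  2 to go: {7,8} 1
  3 to go: {5,7,8} 1  {6,7,8} 1
  4 to go: {5,6,7,8} 2
  5 to go: {4,5,6,7,8} 2
  6 to go: {2,4,5,6,7,8} 2  {3,4,5,6,7,8} 2
  7 to go: {2,3,4,5,6,7,8} 4
  if 0:a drops first: 4 orders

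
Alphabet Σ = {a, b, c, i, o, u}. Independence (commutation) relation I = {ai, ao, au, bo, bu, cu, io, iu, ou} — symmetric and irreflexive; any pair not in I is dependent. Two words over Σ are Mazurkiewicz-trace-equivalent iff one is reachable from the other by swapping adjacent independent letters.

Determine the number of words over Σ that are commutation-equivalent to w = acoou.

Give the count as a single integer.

5

0(a) covers ∅
1(c) covers 0:a
2(o) covers 1:c
3(o) covers 2:o
4(u) covers ∅
floor of heap: 0:a, 4:u
completions by unplaced set U, small U first (add the entries for U minus each lowest piece of U):
  |U|=1: {3}:1  {4}:1
  |U|=2: {2,3}:1  {3,4}:2
  |U|=3: {1,2,3}:1  {2,3,4}:3
  start at 0(a): 4
  start at 4(u): 1
sum over floor = 5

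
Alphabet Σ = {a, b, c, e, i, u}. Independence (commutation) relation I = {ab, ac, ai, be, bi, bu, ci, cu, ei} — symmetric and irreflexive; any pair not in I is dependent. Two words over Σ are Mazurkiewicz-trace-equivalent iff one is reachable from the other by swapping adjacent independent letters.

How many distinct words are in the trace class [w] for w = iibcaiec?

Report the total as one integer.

168

0(i) covers ∅
1(i) covers 0:i
2(b) covers ∅
3(c) covers 2:b
4(a) covers ∅
5(i) covers 1:i
6(e) covers 3:c, 4:a
7(c) covers 6:e
floor of heap: 0:i, 2:b, 4:a
completions by unplaced set U, small U first (add the entries for U minus each lowest piece of U):
  |U|=1: {5}:1  {7}:1
  |U|=2: {1,5}:1  {5,7}:2  {6,7}:1
  |U|=3: {0,1,5}:1  {1,5,7}:3  {3,6,7}:1  {4,6,7}:1  {5,6,7}:3
  |U|=4: {0,1,5,7}:4  {1,5,6,7}:6  {2,3,6,7}:1  {3,4,6,7}:2  {3,5,6,7}:4  {4,5,6,7}:4
  |U|=5: {0,1,5,6,7}:10  {1,3,5,6,7}:10  {1,4,5,6,7}:10  {2,3,4,6,7}:3  {2,3,5,6,7}:5  {3,4,5,6,7}:10
  |U|=6: {0,1,3,5,6,7}:20  {0,1,4,5,6,7}:20  {1,2,3,5,6,7}:15  {1,3,4,5,6,7}:30  {2,3,4,5,6,7}:18
  start at 0(i): 63
  start at 2(b): 70
  start at 4(a): 35
sum over floor = 168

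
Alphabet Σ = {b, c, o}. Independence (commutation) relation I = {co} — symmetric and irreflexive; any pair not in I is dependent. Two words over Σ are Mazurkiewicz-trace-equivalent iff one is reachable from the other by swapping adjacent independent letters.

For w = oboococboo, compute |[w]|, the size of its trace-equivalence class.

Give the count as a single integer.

#0=o has no predecessor
#1=b depends on [0:o]
#2=o depends on [1:b]
#3=o depends on [2:o]
#4=c depends on [1:b]
#5=o depends on [3:o]
#6=c depends on [4:c]
#7=b depends on [5:o, 6:c]
#8=o depends on [7:b]
#9=o depends on [8:o]
sources: [0:o]
N(rest) = Σ N(rest − s) over sources s of rest; N(one piece) = 1:
  size 1 → [9]=1
  size 2 → [8,9]=1
  size 3 → [7,8,9]=1
  size 4 → [5,7,8,9]=1  [6,7,8,9]=1
  size 5 → [3,5,7,8,9]=1  [4,6,7,8,9]=1  [5,6,7,8,9]=2
  size 6 → [2,3,5,7,8,9]=1  [3,5,6,7,8,9]=3  [4,5,6,7,8,9]=3
  size 7 → [2,3,5,6,7,8,9]=4  [3,4,5,6,7,8,9]=6
  size 8 → [2,3,4,5,6,7,8,9]=10
  first=0(o) contributes 10

10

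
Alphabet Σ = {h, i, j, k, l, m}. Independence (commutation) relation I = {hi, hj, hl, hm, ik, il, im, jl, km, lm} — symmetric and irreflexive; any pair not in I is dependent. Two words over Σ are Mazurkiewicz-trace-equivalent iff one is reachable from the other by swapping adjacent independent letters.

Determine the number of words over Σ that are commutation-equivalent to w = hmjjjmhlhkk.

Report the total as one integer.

piece 0:h — minimal
piece 1:m — minimal
piece 2:j rests on {1:m}
piece 3:j rests on {2:j}
piece 4:j rests on {3:j}
piece 5:m rests on {4:j}
piece 6:h rests on {0:h}
piece 7:l — minimal
piece 8:h rests on {6:h}
piece 9:k rests on {4:j, 7:l, 8:h}
piece 10:k rests on {9:k}
minimal pieces: {0:h, 1:m, 7:l}
ways to finish when only these pieces remain (= sum over removing one remaining piece with nothing left below it):
  1 left: {5}→1  {10}→1
  2 left: {5,10}→2  {9,10}→1
  3 left: {5,9,10}→3  {7,9,10}→1  {8,9,10}→1
  4 left: {4,5,9,10}→3  {5,7,9,10}→4  {5,8,9,10}→4  {6,8,9,10}→1  {7,8,9,10}→2
  5 left: {0,6,8,9,10}→1  {3,4,5,9,10}→3  {4,5,7,9,10}→7  {4,5,8,9,10}→7  {5,6,8,9,10}→5  {5,7,8,9,10}→10  {6,7,8,9,10}→3
  6 left: {0,5,6,8,9,10}→6  {0,6,7,8,9,10}→4  {2,3,4,5,9,10}→3  {3,4,5,7,9,10}→10  {3,4,5,8,9,10}→10  {4,5,6,8,9,10}→12  {4,5,7,8,9,10}→24  {5,6,7,8,9,10}→18
  7 left: {0,4,5,6,8,9,10}→18  {0,5,6,7,8,9,10}→28  {1,2,3,4,5,9,10}→3  {2,3,4,5,7,9,10}→13  {2,3,4,5,8,9,10}→13  {3,4,5,6,8,9,10}→22  {3,4,5,7,8,9,10}→44  {4,5,6,7,8,9,10}→54
  8 left: {0,3,4,5,6,8,9,10}→40  {0,4,5,6,7,8,9,10}→100  {1,2,3,4,5,7,9,10}→16  {1,2,3,4,5,8,9,10}→16  {2,3,4,5,6,8,9,10}→35  {2,3,4,5,7,8,9,10}→70  {3,4,5,6,7,8,9,10}→120
  9 left: {0,2,3,4,5,6,8,9,10}→75  {0,3,4,5,6,7,8,9,10}→260  {1,2,3,4,5,6,8,9,10}→51  {1,2,3,4,5,7,8,9,10}→102  {2,3,4,5,6,7,8,9,10}→225
  placing 0:h first → 378 extensions
  placing 1:m first → 560 extensions
  placing 7:l first → 126 extensions
total linear extensions = 1064

1064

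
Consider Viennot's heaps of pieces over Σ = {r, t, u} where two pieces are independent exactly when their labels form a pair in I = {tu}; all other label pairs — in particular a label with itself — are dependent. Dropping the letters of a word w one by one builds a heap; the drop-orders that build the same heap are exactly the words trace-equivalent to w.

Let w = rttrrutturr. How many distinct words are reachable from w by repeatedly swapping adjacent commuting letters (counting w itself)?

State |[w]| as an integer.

#0=r has no predecessor
#1=t depends on [0:r]
#2=t depends on [1:t]
#3=r depends on [2:t]
#4=r depends on [3:r]
#5=u depends on [4:r]
#6=t depends on [4:r]
#7=t depends on [6:t]
#8=u depends on [5:u]
#9=r depends on [7:t, 8:u]
#10=r depends on [9:r]
sources: [0:r]
N(rest) = Σ N(rest − s) over sources s of rest; N(one piece) = 1:
  size 1 → [10]=1
  size 2 → [9,10]=1
  size 3 → [7,9,10]=1  [8,9,10]=1
  size 4 → [5,8,9,10]=1  [6,7,9,10]=1  [7,8,9,10]=2
  size 5 → [5,7,8,9,10]=3  [6,7,8,9,10]=3
  size 6 → [5,6,7,8,9,10]=6
  size 7 → [4,5,6,7,8,9,10]=6
  size 8 → [3,4,5,6,7,8,9,10]=6
  size 9 → [2,3,4,5,6,7,8,9,10]=6
  first=0(r) contributes 6

6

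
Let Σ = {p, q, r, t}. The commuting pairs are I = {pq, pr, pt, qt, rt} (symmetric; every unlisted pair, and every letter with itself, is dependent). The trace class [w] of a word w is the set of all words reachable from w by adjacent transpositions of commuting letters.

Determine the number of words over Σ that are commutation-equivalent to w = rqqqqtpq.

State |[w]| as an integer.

56

piece 0:r — minimal
piece 1:q rests on {0:r}
piece 2:q rests on {1:q}
piece 3:q rests on {2:q}
piece 4:q rests on {3:q}
piece 5:t — minimal
piece 6:p — minimal
piece 7:q rests on {4:q}
minimal pieces: {0:r, 5:t, 6:p}
ways to finish when only these pieces remain (= sum over removing one remaining piece with nothing left below it):
  1 left: {5}→1  {6}→1  {7}→1
  2 left: {4,7}→1  {5,6}→2  {5,7}→2  {6,7}→2
  3 left: {3,4,7}→1  {4,5,7}→3  {4,6,7}→3  {5,6,7}→6
  4 left: {2,3,4,7}→1  {3,4,5,7}→4  {3,4,6,7}→4  {4,5,6,7}→12
  5 left: {1,2,3,4,7}→1  {2,3,4,5,7}→5  {2,3,4,6,7}→5  {3,4,5,6,7}→20
  6 left: {0,1,2,3,4,7}→1  {1,2,3,4,5,7}→6  {1,2,3,4,6,7}→6  {2,3,4,5,6,7}→30
  placing 0:r first → 42 extensions
  placing 5:t first → 7 extensions
  placing 6:p first → 7 extensions
total linear extensions = 56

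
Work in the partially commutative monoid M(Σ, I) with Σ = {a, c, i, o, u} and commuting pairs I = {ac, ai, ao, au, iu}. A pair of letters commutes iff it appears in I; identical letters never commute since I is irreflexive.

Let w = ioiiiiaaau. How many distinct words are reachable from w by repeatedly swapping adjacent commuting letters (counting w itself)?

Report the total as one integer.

piece 0:i — minimal
piece 1:o rests on {0:i}
piece 2:i rests on {1:o}
piece 3:i rests on {2:i}
piece 4:i rests on {3:i}
piece 5:i rests on {4:i}
piece 6:a — minimal
piece 7:a rests on {6:a}
piece 8:a rests on {7:a}
piece 9:u rests on {1:o}
minimal pieces: {0:i, 6:a}
ways to finish when only these pieces remain (= sum over removing one remaining piece with nothing left below it):
  1 left: {5}→1  {8}→1  {9}→1
  2 left: {4,5}→1  {5,8}→2  {5,9}→2  {7,8}→1  {8,9}→2
  3 left: {3,4,5}→1  {4,5,8}→3  {4,5,9}→3  {5,7,8}→3  {5,8,9}→6  {6,7,8}→1  {7,8,9}→3
  4 left: {2,3,4,5}→1  {3,4,5,8}→4  {3,4,5,9}→4  {4,5,7,8}→6  {4,5,8,9}→12  {5,6,7,8}→4  {5,7,8,9}→12  {6,7,8,9}→4
  5 left: {2,3,4,5,8}→5  {2,3,4,5,9}→5  {3,4,5,7,8}→10  {3,4,5,8,9}→20  {4,5,6,7,8}→10  {4,5,7,8,9}→30  {5,6,7,8,9}→20
  6 left: {1,2,3,4,5,9}→5  {2,3,4,5,7,8}→15  {2,3,4,5,8,9}→30  {3,4,5,6,7,8}→20  {3,4,5,7,8,9}→60  {4,5,6,7,8,9}→60
  7 left: {0,1,2,3,4,5,9}→5  {1,2,3,4,5,8,9}→35  {2,3,4,5,6,7,8}→35  {2,3,4,5,7,8,9}→105  {3,4,5,6,7,8,9}→140
  8 left: {0,1,2,3,4,5,8,9}→40  {1,2,3,4,5,7,8,9}→140  {2,3,4,5,6,7,8,9}→280
  placing 0:i first → 420 extensions
  placing 6:a first → 180 extensions
total linear extensions = 600

600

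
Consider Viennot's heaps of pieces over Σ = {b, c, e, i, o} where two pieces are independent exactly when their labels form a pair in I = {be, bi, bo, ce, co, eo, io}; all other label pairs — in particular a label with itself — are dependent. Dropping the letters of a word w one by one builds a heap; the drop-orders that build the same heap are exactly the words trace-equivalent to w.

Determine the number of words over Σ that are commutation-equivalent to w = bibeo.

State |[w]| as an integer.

drop 0:b onto floor
drop 1:i onto floor
drop 2:b onto {0:b}
drop 3:e onto {1:i}
drop 4:o onto floor
ground layer = {0:b, 1:i, 4:o}
drop-orders for the pieces not yet dropped (sum over which currently-grounded one goes next):
  1 to go: {2} 1  {3} 1  {4} 1
  2 to go: {0,2} 1  {1,3} 1  {2,3} 2  {2,4} 2  {3,4} 2
  3 to go: {0,2,3} 3  {0,2,4} 3  {1,2,3} 3  {1,3,4} 3  {2,3,4} 6
  if 0:b drops first: 12 orders
  if 1:i drops first: 12 orders
  if 4:o drops first: 6 orders
heap linearizations: 30

30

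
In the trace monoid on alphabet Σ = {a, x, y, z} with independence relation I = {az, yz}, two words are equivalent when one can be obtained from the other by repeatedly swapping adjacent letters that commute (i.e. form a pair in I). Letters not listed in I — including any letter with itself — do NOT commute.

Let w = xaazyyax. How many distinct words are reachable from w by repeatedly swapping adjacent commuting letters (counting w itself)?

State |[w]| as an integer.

6

0(x) covers ∅
1(a) covers 0:x
2(a) covers 1:a
3(z) covers 0:x
4(y) covers 2:a
5(y) covers 4:y
6(a) covers 5:y
7(x) covers 3:z, 6:a
floor of heap: 0:x
completions by unplaced set U, small U first (add the entries for U minus each lowest piece of U):
  |U|=1: {7}:1
  |U|=2: {3,7}:1  {6,7}:1
  |U|=3: {3,6,7}:2  {5,6,7}:1
  |U|=4: {3,5,6,7}:3  {4,5,6,7}:1
  |U|=5: {2,4,5,6,7}:1  {3,4,5,6,7}:4
  |U|=6: {1,2,4,5,6,7}:1  {2,3,4,5,6,7}:5
  start at 0(x): 6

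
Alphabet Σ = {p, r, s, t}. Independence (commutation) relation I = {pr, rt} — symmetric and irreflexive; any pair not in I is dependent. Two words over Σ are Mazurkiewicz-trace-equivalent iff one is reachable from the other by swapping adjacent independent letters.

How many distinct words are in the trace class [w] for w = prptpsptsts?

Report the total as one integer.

0(p) covers ∅
1(r) covers ∅
2(p) covers 0:p
3(t) covers 2:p
4(p) covers 3:t
5(s) covers 1:r, 4:p
6(p) covers 5:s
7(t) covers 6:p
8(s) covers 7:t
9(t) covers 8:s
10(s) covers 9:t
floor of heap: 0:p, 1:r
completions by unplaced set U, small U first (add the entries for U minus each lowest piece of U):
  |U|=1: {10}:1
  |U|=2: {9,10}:1
  |U|=3: {8,9,10}:1
  |U|=4: {7,8,9,10}:1
  |U|=5: {6,7,8,9,10}:1
  |U|=6: {5,6,7,8,9,10}:1
  |U|=7: {1,5,6,7,8,9,10}:1  {4,5,6,7,8,9,10}:1
  |U|=8: {1,4,5,6,7,8,9,10}:2  {3,4,5,6,7,8,9,10}:1
  |U|=9: {1,3,4,5,6,7,8,9,10}:3  {2,3,4,5,6,7,8,9,10}:1
  start at 0(p): 4
  start at 1(r): 1
sum over floor = 5

5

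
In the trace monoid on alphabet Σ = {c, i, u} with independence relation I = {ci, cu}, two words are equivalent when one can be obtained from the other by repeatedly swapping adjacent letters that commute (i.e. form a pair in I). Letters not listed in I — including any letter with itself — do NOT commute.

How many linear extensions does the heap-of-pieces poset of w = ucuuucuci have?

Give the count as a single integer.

#0=u has no predecessor
#1=c has no predecessor
#2=u depends on [0:u]
#3=u depends on [2:u]
#4=u depends on [3:u]
#5=c depends on [1:c]
#6=u depends on [4:u]
#7=c depends on [5:c]
#8=i depends on [6:u]
sources: [0:u, 1:c]
N(rest) = Σ N(rest − s) over sources s of rest; N(one piece) = 1:
  size 1 → [7]=1  [8]=1
  size 2 → [5,7]=1  [6,8]=1  [7,8]=2
  size 3 → [1,5,7]=1  [4,6,8]=1  [5,7,8]=3  [6,7,8]=3
  size 4 → [1,5,7,8]=4  [3,4,6,8]=1  [4,6,7,8]=4  [5,6,7,8]=6
  size 5 → [1,5,6,7,8]=10  [2,3,4,6,8]=1  [3,4,6,7,8]=5  [4,5,6,7,8]=10
  size 6 → [0,2,3,4,6,8]=1  [1,4,5,6,7,8]=20  [2,3,4,6,7,8]=6  [3,4,5,6,7,8]=15
  size 7 → [0,2,3,4,6,7,8]=7  [1,3,4,5,6,7,8]=35  [2,3,4,5,6,7,8]=21
  first=0(u) contributes 56
  first=1(c) contributes 28
|[w]| = 84

84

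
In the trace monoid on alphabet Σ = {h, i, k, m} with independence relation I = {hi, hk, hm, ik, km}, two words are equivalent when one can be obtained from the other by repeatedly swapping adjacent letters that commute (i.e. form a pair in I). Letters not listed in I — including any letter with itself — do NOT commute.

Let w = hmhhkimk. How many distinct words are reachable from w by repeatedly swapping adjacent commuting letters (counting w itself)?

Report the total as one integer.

560

0(h) covers ∅
1(m) covers ∅
2(h) covers 0:h
3(h) covers 2:h
4(k) covers ∅
5(i) covers 1:m
6(m) covers 5:i
7(k) covers 4:k
floor of heap: 0:h, 1:m, 4:k
completions by unplaced set U, small U first (add the entries for U minus each lowest piece of U):
  |U|=1: {3}:1  {6}:1  {7}:1
  |U|=2: {2,3}:1  {3,6}:2  {3,7}:2  {4,7}:1  {5,6}:1  {6,7}:2
  |U|=3: {0,2,3}:1  {1,5,6}:1  {2,3,6}:3  {2,3,7}:3  {3,4,7}:3  {3,5,6}:3  {3,6,7}:6  {4,6,7}:3  {5,6,7}:3
  |U|=4: {0,2,3,6}:4  {0,2,3,7}:4  {1,3,5,6}:4  {1,5,6,7}:4  {2,3,4,7}:6  {2,3,5,6}:6  {2,3,6,7}:12  {3,4,6,7}:12  {3,5,6,7}:12  {4,5,6,7}:6
  |U|=5: {0,2,3,4,7}:10  {0,2,3,5,6}:10  {0,2,3,6,7}:20  {1,2,3,5,6}:10  {1,3,5,6,7}:20  {1,4,5,6,7}:10  {2,3,4,6,7}:30  {2,3,5,6,7}:30  {3,4,5,6,7}:30
  |U|=6: {0,1,2,3,5,6}:20  {0,2,3,4,6,7}:60  {0,2,3,5,6,7}:60  {1,2,3,5,6,7}:60  {1,3,4,5,6,7}:60  {2,3,4,5,6,7}:90
  start at 0(h): 210
  start at 1(m): 210
  start at 4(k): 140
sum over floor = 560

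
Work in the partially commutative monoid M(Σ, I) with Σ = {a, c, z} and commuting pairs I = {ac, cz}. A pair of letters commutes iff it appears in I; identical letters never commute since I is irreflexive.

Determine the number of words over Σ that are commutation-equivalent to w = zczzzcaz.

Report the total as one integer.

28

drop 0:z onto floor
drop 1:c onto floor
drop 2:z onto {0:z}
drop 3:z onto {2:z}
drop 4:z onto {3:z}
drop 5:c onto {1:c}
drop 6:a onto {4:z}
drop 7:z onto {6:a}
ground layer = {0:z, 1:c}
drop-orders for the pieces not yet dropped (sum over which currently-grounded one goes next):
  1 to go: {5} 1  {7} 1
  2 to go: {1,5} 1  {5,7} 2  {6,7} 1
  3 to go: {1,5,7} 3  {4,6,7} 1  {5,6,7} 3
  4 to go: {1,5,6,7} 6  {3,4,6,7} 1  {4,5,6,7} 4
  5 to go: {1,4,5,6,7} 10  {2,3,4,6,7} 1  {3,4,5,6,7} 5
  6 to go: {0,2,3,4,6,7} 1  {1,3,4,5,6,7} 15  {2,3,4,5,6,7} 6
  if 0:z drops first: 21 orders
  if 1:c drops first: 7 orders
heap linearizations: 28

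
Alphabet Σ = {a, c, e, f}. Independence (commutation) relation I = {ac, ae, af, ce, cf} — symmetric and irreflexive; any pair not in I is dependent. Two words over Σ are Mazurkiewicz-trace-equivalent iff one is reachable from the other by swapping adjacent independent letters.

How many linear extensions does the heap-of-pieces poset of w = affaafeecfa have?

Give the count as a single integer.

2310

piece 0:a — minimal
piece 1:f — minimal
piece 2:f rests on {1:f}
piece 3:a rests on {0:a}
piece 4:a rests on {3:a}
piece 5:f rests on {2:f}
piece 6:e rests on {5:f}
piece 7:e rests on {6:e}
piece 8:c — minimal
piece 9:f rests on {7:e}
piece 10:a rests on {4:a}
minimal pieces: {0:a, 1:f, 8:c}
ways to finish when only these pieces remain (= sum over removing one remaining piece with nothing left below it):
  1 left: {8}→1  {9}→1  {10}→1
  2 left: {4,10}→1  {7,9}→1  {8,9}→2  {8,10}→2  {9,10}→2
  3 left: {3,4,10}→1  {4,8,10}→3  {4,9,10}→3  {6,7,9}→1  {7,8,9}→3  {7,9,10}→3  {8,9,10}→6
  4 left: {0,3,4,10}→1  {3,4,8,10}→4  {3,4,9,10}→4  {4,7,9,10}→6  {4,8,9,10}→12  {5,6,7,9}→1  {6,7,8,9}→4  {6,7,9,10}→4  {7,8,9,10}→12
  5 left: {0,3,4,8,10}→5  {0,3,4,9,10}→5  {2,5,6,7,9}→1  {3,4,7,9,10}→10  {3,4,8,9,10}→20  {4,6,7,9,10}→10  {4,7,8,9,10}→30  {5,6,7,8,9}→5  {5,6,7,9,10}→5  {6,7,8,9,10}→20
  6 left: {0,3,4,7,9,10}→15  {0,3,4,8,9,10}→30  {1,2,5,6,7,9}→1  {2,5,6,7,8,9}→6  {2,5,6,7,9,10}→6  {3,4,6,7,9,10}→20  {3,4,7,8,9,10}→60  {4,5,6,7,9,10}→15  {4,6,7,8,9,10}→60  {5,6,7,8,9,10}→30
  7 left: {0,3,4,6,7,9,10}→35  {0,3,4,7,8,9,10}→105  {1,2,5,6,7,8,9}→7  {1,2,5,6,7,9,10}→7  {2,4,5,6,7,9,10}→21  {2,5,6,7,8,9,10}→42  {3,4,5,6,7,9,10}→35  {3,4,6,7,8,9,10}→140  {4,5,6,7,8,9,10}→105
  8 left: {0,3,4,5,6,7,9,10}→70  {0,3,4,6,7,8,9,10}→280  {1,2,4,5,6,7,9,10}→28  {1,2,5,6,7,8,9,10}→56  {2,3,4,5,6,7,9,10}→56  {2,4,5,6,7,8,9,10}→168  {3,4,5,6,7,8,9,10}→280
  9 left: {0,2,3,4,5,6,7,9,10}→126  {0,3,4,5,6,7,8,9,10}→630  {1,2,3,4,5,6,7,9,10}→84  {1,2,4,5,6,7,8,9,10}→252  {2,3,4,5,6,7,8,9,10}→504
  placing 0:a first → 840 extensions
  placing 1:f first → 1260 extensions
  placing 8:c first → 210 extensions
total linear extensions = 2310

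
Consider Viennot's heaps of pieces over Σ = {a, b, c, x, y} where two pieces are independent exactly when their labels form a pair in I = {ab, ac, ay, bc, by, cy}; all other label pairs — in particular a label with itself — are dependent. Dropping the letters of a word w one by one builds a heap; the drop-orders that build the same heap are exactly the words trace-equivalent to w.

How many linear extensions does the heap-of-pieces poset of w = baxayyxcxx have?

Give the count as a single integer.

0(b) covers ∅
1(a) covers ∅
2(x) covers 0:b, 1:a
3(a) covers 2:x
4(y) covers 2:x
5(y) covers 4:y
6(x) covers 3:a, 5:y
7(c) covers 6:x
8(x) covers 7:c
9(x) covers 8:x
floor of heap: 0:b, 1:a
completions by unplaced set U, small U first (add the entries for U minus each lowest piece of U):
  |U|=1: {9}:1
  |U|=2: {8,9}:1
  |U|=3: {7,8,9}:1
  |U|=4: {6,7,8,9}:1
  |U|=5: {3,6,7,8,9}:1  {5,6,7,8,9}:1
  |U|=6: {3,5,6,7,8,9}:2  {4,5,6,7,8,9}:1
  |U|=7: {3,4,5,6,7,8,9}:3
  |U|=8: {2,3,4,5,6,7,8,9}:3
  start at 0(b): 3
  start at 1(a): 3
sum over floor = 6

6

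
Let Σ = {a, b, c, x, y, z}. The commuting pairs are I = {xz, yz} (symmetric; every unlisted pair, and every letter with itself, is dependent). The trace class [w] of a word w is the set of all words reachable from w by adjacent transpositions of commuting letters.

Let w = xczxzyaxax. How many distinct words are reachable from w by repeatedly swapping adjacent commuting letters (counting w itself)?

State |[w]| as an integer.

6

#0=x has no predecessor
#1=c depends on [0:x]
#2=z depends on [1:c]
#3=x depends on [1:c]
#4=z depends on [2:z]
#5=y depends on [3:x]
#6=a depends on [4:z, 5:y]
#7=x depends on [6:a]
#8=a depends on [7:x]
#9=x depends on [8:a]
sources: [0:x]
N(rest) = Σ N(rest − s) over sources s of rest; N(one piece) = 1:
  size 1 → [9]=1
  size 2 → [8,9]=1
  size 3 → [7,8,9]=1
  size 4 → [6,7,8,9]=1
  size 5 → [4,6,7,8,9]=1  [5,6,7,8,9]=1
  size 6 → [2,4,6,7,8,9]=1  [3,5,6,7,8,9]=1  [4,5,6,7,8,9]=2
  size 7 → [2,4,5,6,7,8,9]=3  [3,4,5,6,7,8,9]=3
  size 8 → [2,3,4,5,6,7,8,9]=6
  first=0(x) contributes 6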